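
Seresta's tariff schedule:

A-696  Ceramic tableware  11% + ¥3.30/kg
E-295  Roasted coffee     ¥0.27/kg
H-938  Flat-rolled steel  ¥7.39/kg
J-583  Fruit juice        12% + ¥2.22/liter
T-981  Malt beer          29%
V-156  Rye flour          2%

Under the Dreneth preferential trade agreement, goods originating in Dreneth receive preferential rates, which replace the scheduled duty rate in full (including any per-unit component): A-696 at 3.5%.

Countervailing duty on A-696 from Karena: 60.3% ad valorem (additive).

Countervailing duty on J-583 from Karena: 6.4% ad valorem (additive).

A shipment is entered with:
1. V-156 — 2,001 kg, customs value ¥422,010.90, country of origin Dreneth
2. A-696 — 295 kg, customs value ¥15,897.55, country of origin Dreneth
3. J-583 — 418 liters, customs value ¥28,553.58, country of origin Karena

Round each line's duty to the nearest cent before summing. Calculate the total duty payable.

Line 1 (V-156, Dreneth, 2,001 kg, ¥422,010.90):
Base rate for V-156 is 2%.
Origin Dreneth is the FTA partner but V-156 is not on the preference list; base rate stands.
Duty = ¥422,010.90 × 2% = ¥8,440.22.
Line 2 (A-696, Dreneth, 295 kg, ¥15,897.55):
Base rate for A-696 is 11% + ¥3.30/kg.
Origin Dreneth qualifies under the Seresta–Dreneth agreement and A-696 is covered: preferential rate 3.5% applies instead.
The additional-duty order on A-696 targets Karena, not Dreneth; it does not apply.
Duty = ¥15,897.55 × 3.5% = ¥556.41.
Line 3 (J-583, Karena, 418 liters, ¥28,553.58):
Base rate for J-583 is 12% + ¥2.22/liter.
Additional duty on J-583 from Karena: +6.4%. Applied ad valorem rate: 12% + 6.4% = 18.4%.
Duty = ¥28,553.58 × 18.4% + 418 × ¥2.22 = ¥6,181.82.
Total = ¥8,440.22 + ¥556.41 + ¥6,181.82 = ¥15,178.45.

¥15,178.45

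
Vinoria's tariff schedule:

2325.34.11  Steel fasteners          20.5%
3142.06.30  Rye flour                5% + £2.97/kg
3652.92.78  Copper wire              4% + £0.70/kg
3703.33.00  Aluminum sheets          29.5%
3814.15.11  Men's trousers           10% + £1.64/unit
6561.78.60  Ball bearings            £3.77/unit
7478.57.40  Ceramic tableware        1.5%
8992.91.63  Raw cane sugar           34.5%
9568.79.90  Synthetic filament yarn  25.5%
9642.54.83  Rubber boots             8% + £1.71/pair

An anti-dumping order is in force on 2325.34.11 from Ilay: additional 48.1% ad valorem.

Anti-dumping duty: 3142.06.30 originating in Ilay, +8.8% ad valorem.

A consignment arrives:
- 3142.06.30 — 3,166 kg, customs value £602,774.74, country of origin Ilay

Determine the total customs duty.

Line 1 (3142.06.30, Ilay, 3,166 kg, £602,774.74):
Base rate for 3142.06.30 is 5% + £2.97/kg.
Additional duty on 3142.06.30 from Ilay: +8.8%. Applied ad valorem rate: 5% + 8.8% = 13.8%.
Duty = £602,774.74 × 13.8% + 3,166 × £2.97 = £92,585.93.

£92,585.93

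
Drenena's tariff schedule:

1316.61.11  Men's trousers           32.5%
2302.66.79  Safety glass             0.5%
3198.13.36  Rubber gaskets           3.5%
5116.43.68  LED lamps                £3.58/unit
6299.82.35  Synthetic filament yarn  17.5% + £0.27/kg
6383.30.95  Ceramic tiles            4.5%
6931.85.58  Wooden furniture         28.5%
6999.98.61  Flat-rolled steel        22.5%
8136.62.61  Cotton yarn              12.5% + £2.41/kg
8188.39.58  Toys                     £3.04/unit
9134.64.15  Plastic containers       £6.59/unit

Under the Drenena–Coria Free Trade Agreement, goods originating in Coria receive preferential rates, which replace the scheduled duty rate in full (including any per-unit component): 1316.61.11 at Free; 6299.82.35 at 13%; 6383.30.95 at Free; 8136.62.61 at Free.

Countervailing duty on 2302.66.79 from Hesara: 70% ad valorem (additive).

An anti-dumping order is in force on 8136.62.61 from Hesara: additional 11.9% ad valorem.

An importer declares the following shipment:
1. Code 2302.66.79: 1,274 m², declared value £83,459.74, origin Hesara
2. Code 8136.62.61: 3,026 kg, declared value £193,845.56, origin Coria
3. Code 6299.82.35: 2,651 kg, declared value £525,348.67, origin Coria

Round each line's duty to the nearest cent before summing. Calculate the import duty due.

Line 1 (2302.66.79, Hesara, 1,274 m², £83,459.74):
Base rate for 2302.66.79 is 0.5%.
Additional duty on 2302.66.79 from Hesara: +70%. Applied ad valorem rate: 0.5% + 70% = 70.5%.
Duty = £83,459.74 × 70.5% = £58,839.12.
Line 2 (8136.62.61, Coria, 3,026 kg, £193,845.56):
Base rate for 8136.62.61 is 12.5% + £2.41/kg.
Origin Coria qualifies under the Drenena–Coria agreement and 8136.62.61 is covered: preferential rate Free applies instead.
The additional-duty order on 8136.62.61 targets Hesara, not Coria; it does not apply.
Duty = £193,845.56 × 0% = £0.00.
Line 3 (6299.82.35, Coria, 2,651 kg, £525,348.67):
Base rate for 6299.82.35 is 17.5% + £0.27/kg.
Origin Coria qualifies under the Drenena–Coria agreement and 6299.82.35 is covered: preferential rate 13% applies instead.
Duty = £525,348.67 × 13% = £68,295.33.
Total = £58,839.12 + £0.00 + £68,295.33 = £127,134.45.

£127,134.45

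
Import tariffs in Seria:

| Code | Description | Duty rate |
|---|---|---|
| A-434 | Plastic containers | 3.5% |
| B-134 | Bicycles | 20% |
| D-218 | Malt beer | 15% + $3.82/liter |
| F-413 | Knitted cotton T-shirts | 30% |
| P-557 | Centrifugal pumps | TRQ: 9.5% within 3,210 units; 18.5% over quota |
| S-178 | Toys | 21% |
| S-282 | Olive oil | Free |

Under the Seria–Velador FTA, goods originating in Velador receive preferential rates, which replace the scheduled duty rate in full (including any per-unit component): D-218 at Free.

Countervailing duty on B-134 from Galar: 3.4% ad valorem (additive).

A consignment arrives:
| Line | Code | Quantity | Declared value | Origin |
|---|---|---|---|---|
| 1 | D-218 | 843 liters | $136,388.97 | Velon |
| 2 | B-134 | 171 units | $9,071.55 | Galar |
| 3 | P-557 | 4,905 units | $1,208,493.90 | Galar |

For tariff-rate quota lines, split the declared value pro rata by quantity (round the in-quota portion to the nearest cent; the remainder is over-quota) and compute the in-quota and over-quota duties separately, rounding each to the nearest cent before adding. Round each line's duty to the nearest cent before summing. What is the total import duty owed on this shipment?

$178,193.54

Line 1 (D-218, Velon, 843 liters, $136,388.97):
Base rate for D-218 is 15% + $3.82/liter.
D-218 has an FTA preferential rate, but origin Velon is not Velador; base rate stands.
Duty = $136,388.97 × 15% + 843 × $3.82 = $23,678.61.
Line 2 (B-134, Galar, 171 units, $9,071.55):
Base rate for B-134 is 20%.
Additional duty on B-134 from Galar: +3.4%. Applied ad valorem rate: 20% + 3.4% = 23.4%.
Duty = $9,071.55 × 23.4% = $2,122.74.
Line 3 (P-557, Galar, 4,905 units, $1,208,493.90):
Code P-557 is under a tariff-rate quota (threshold 3,210 units). In-quota: 3,210 units at 9.5%; over-quota: 1,695 units at 18.5%.
Pro-rata value split: in-quota = $1,208,493.90 × 3,210/4,905 = $790,879.80; over-quota = $1,208,493.90 − $790,879.80 = $417,614.10.
In-quota duty = $790,879.80 × 9.5% = $75,133.58. Over-quota duty = $417,614.10 × 18.5% = $77,258.61.
Line duty = $75,133.58 + $77,258.61 = $152,392.19.
Total = $23,678.61 + $2,122.74 + $152,392.19 = $178,193.54.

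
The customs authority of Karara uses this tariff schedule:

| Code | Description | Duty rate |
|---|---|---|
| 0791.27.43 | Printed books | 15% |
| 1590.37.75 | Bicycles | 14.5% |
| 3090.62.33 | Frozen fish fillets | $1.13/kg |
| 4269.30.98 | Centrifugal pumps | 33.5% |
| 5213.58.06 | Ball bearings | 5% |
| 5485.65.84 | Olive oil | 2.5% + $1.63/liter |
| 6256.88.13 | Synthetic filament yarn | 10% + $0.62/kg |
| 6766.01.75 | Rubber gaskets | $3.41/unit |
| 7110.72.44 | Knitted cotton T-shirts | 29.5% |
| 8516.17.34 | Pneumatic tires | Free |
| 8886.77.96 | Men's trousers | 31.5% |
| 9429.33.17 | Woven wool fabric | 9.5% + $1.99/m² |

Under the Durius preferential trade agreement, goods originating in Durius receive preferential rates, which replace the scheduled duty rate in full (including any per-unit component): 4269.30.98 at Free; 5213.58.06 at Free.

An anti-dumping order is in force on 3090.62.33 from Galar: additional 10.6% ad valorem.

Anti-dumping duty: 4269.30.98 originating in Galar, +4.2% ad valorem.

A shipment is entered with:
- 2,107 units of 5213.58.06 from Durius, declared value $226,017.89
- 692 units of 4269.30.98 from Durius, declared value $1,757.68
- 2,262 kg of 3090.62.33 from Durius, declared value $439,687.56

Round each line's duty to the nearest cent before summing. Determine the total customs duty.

Line 1 (5213.58.06, Durius, 2,107 units, $226,017.89):
Base rate for 5213.58.06 is 5%.
Origin Durius qualifies under the Karara–Durius agreement and 5213.58.06 is covered: preferential rate Free applies instead.
Duty = $226,017.89 × 0% = $0.00.
Line 2 (4269.30.98, Durius, 692 units, $1,757.68):
Base rate for 4269.30.98 is 33.5%.
Origin Durius qualifies under the Karara–Durius agreement and 4269.30.98 is covered: preferential rate Free applies instead.
The additional-duty order on 4269.30.98 targets Galar, not Durius; it does not apply.
Duty = $1,757.68 × 0% = $0.00.
Line 3 (3090.62.33, Durius, 2,262 kg, $439,687.56):
Base rate for 3090.62.33 is $1.13/kg.
Origin Durius is the FTA partner but 3090.62.33 is not on the preference list; base rate stands.
The additional-duty order on 3090.62.33 targets Galar, not Durius; it does not apply.
Duty = 2,262 × $1.13 = $2,556.06.
Total = $0.00 + $0.00 + $2,556.06 = $2,556.06.

$2,556.06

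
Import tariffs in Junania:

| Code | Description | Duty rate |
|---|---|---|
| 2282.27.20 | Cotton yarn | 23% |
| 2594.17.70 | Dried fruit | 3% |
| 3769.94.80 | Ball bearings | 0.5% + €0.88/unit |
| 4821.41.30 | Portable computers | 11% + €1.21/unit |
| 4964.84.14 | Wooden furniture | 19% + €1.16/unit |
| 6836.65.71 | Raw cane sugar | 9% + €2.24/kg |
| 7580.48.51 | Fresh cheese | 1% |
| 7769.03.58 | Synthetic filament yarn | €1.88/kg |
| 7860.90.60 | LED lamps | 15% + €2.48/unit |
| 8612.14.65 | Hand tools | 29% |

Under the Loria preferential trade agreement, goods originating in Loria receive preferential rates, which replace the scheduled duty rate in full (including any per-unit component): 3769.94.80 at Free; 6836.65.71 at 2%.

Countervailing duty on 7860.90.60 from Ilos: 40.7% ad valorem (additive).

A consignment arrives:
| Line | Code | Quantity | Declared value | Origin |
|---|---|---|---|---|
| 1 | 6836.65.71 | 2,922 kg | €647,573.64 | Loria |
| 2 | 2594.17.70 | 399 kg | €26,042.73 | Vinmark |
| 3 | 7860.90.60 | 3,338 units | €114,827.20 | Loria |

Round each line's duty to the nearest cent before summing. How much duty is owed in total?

Line 1 (6836.65.71, Loria, 2,922 kg, €647,573.64):
Base rate for 6836.65.71 is 9% + €2.24/kg.
Origin Loria qualifies under the Junania–Loria agreement and 6836.65.71 is covered: preferential rate 2% applies instead.
Duty = €647,573.64 × 2% = €12,951.47.
Line 2 (2594.17.70, Vinmark, 399 kg, €26,042.73):
Base rate for 2594.17.70 is 3%.
Duty = €26,042.73 × 3% = €781.28.
Line 3 (7860.90.60, Loria, 3,338 units, €114,827.20):
Base rate for 7860.90.60 is 15% + €2.48/unit.
Origin Loria is the FTA partner but 7860.90.60 is not on the preference list; base rate stands.
The additional-duty order on 7860.90.60 targets Ilos, not Loria; it does not apply.
Duty = €114,827.20 × 15% + 3,338 × €2.48 = €25,502.32.
Total = €12,951.47 + €781.28 + €25,502.32 = €39,235.07.

€39,235.07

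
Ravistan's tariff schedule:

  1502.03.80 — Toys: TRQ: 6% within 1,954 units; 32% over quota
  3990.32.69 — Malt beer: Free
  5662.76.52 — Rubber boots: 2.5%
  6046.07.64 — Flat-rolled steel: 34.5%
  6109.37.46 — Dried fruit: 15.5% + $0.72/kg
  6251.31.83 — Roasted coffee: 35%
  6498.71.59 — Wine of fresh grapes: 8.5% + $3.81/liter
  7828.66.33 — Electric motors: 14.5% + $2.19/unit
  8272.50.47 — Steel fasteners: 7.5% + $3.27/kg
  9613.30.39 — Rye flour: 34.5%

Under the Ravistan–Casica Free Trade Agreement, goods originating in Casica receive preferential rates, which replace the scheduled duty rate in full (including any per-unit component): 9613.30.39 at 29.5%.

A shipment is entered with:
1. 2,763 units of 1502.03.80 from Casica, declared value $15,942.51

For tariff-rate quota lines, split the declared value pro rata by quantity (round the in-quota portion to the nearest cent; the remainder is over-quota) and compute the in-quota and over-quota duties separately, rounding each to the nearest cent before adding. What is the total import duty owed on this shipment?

Line 1 (1502.03.80, Casica, 2,763 units, $15,942.51):
Code 1502.03.80 is under a tariff-rate quota (threshold 1,954 units). In-quota: 1,954 units at 6%; over-quota: 809 units at 32%.
Pro-rata value split: in-quota = $15,942.51 × 1,954/2,763 = $11,274.58; over-quota = $15,942.51 − $11,274.58 = $4,667.93.
In-quota duty = $11,274.58 × 6% = $676.47. Over-quota duty = $4,667.93 × 32% = $1,493.74.
Line duty = $676.47 + $1,493.74 = $2,170.21.

$2,170.21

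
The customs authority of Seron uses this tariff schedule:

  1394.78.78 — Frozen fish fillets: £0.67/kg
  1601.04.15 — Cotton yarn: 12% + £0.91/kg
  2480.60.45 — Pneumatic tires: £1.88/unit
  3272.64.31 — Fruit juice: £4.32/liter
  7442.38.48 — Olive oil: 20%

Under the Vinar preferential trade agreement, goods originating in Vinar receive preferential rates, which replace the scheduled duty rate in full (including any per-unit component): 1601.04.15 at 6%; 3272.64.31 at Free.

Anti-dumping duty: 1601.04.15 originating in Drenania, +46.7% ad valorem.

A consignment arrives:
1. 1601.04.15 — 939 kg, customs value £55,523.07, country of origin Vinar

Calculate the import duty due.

£3,331.38

Line 1 (1601.04.15, Vinar, 939 kg, £55,523.07):
Base rate for 1601.04.15 is 12% + £0.91/kg.
Origin Vinar qualifies under the Seron–Vinar agreement and 1601.04.15 is covered: preferential rate 6% applies instead.
The additional-duty order on 1601.04.15 targets Drenania, not Vinar; it does not apply.
Duty = £55,523.07 × 6% = £3,331.38.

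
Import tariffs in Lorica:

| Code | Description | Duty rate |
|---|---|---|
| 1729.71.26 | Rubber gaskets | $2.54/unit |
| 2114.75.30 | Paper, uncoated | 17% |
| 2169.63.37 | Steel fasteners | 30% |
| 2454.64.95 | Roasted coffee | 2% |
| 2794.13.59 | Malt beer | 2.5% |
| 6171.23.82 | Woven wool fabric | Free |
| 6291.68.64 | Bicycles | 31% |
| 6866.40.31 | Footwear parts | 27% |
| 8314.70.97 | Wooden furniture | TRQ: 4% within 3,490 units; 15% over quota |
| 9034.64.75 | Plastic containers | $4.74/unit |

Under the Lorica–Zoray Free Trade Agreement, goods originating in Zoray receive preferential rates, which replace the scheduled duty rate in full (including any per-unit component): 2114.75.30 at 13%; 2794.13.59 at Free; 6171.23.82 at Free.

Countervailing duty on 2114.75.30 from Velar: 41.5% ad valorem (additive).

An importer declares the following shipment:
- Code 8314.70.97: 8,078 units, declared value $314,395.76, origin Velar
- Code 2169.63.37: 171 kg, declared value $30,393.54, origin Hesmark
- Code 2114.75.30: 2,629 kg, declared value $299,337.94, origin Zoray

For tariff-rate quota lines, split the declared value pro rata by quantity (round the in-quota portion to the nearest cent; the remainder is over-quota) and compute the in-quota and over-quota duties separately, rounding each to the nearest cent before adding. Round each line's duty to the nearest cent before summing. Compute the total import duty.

$80,249.96

Line 1 (8314.70.97, Velar, 8,078 units, $314,395.76):
Code 8314.70.97 is under a tariff-rate quota (threshold 3,490 units). In-quota: 3,490 units at 4%; over-quota: 4,588 units at 15%.
Pro-rata value split: in-quota = $314,395.76 × 3,490/8,078 = $135,830.80; over-quota = $314,395.76 − $135,830.80 = $178,564.96.
In-quota duty = $135,830.80 × 4% = $5,433.23. Over-quota duty = $178,564.96 × 15% = $26,784.74.
Line duty = $5,433.23 + $26,784.74 = $32,217.97.
Line 2 (2169.63.37, Hesmark, 171 kg, $30,393.54):
Base rate for 2169.63.37 is 30%.
Duty = $30,393.54 × 30% = $9,118.06.
Line 3 (2114.75.30, Zoray, 2,629 kg, $299,337.94):
Base rate for 2114.75.30 is 17%.
Origin Zoray qualifies under the Lorica–Zoray agreement and 2114.75.30 is covered: preferential rate 13% applies instead.
The additional-duty order on 2114.75.30 targets Velar, not Zoray; it does not apply.
Duty = $299,337.94 × 13% = $38,913.93.
Total = $32,217.97 + $9,118.06 + $38,913.93 = $80,249.96.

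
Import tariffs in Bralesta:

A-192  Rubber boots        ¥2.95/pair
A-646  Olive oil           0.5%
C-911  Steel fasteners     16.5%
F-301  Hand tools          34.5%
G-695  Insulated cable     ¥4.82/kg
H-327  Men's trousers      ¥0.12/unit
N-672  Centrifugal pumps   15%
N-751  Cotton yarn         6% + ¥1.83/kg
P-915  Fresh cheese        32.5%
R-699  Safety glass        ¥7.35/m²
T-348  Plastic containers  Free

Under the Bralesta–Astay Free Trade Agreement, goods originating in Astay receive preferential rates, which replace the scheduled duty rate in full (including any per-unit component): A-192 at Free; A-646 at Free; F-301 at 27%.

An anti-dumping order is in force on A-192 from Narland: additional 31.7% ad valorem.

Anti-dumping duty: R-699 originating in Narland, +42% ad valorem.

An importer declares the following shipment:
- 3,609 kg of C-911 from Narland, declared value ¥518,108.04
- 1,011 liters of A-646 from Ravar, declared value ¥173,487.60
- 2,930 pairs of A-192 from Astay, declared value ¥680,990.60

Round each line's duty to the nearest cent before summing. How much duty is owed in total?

Line 1 (C-911, Narland, 3,609 kg, ¥518,108.04):
Base rate for C-911 is 16.5%.
Duty = ¥518,108.04 × 16.5% = ¥85,487.83.
Line 2 (A-646, Ravar, 1,011 liters, ¥173,487.60):
Base rate for A-646 is 0.5%.
A-646 has an FTA preferential rate, but origin Ravar is not Astay; base rate stands.
Duty = ¥173,487.60 × 0.5% = ¥867.44.
Line 3 (A-192, Astay, 2,930 pairs, ¥680,990.60):
Base rate for A-192 is ¥2.95/pair.
Origin Astay qualifies under the Bralesta–Astay agreement and A-192 is covered: preferential rate Free applies instead.
The additional-duty order on A-192 targets Narland, not Astay; it does not apply.
Duty = ¥680,990.60 × 0% = ¥0.00.
Total = ¥85,487.83 + ¥867.44 + ¥0.00 = ¥86,355.27.

¥86,355.27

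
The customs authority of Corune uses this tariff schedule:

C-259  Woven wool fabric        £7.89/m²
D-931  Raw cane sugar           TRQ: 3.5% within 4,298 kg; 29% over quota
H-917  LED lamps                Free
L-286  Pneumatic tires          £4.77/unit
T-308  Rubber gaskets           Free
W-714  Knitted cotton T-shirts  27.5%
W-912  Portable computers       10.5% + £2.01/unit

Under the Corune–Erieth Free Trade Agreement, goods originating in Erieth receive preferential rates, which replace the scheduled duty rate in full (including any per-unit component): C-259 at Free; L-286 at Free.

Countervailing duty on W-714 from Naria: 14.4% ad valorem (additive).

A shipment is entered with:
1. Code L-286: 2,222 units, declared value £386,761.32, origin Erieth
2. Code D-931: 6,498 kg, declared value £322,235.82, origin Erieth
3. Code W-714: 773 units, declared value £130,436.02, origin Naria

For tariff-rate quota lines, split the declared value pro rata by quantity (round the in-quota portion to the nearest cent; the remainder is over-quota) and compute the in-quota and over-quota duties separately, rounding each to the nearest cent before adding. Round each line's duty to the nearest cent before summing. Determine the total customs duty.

£93,750.93

Line 1 (L-286, Erieth, 2,222 units, £386,761.32):
Base rate for L-286 is £4.77/unit.
Origin Erieth qualifies under the Corune–Erieth agreement and L-286 is covered: preferential rate Free applies instead.
Duty = £386,761.32 × 0% = £0.00.
Line 2 (D-931, Erieth, 6,498 kg, £322,235.82):
Code D-931 is under a tariff-rate quota (threshold 4,298 kg). In-quota: 4,298 kg at 3.5%; over-quota: 2,200 kg at 29%.
Pro-rata value split: in-quota = £322,235.82 × 4,298/6,498 = £213,137.82; over-quota = £322,235.82 − £213,137.82 = £109,098.00.
In-quota duty = £213,137.82 × 3.5% = £7,459.82. Over-quota duty = £109,098.00 × 29% = £31,638.42.
Line duty = £7,459.82 + £31,638.42 = £39,098.24.
Line 3 (W-714, Naria, 773 units, £130,436.02):
Base rate for W-714 is 27.5%.
Additional duty on W-714 from Naria: +14.4%. Applied ad valorem rate: 27.5% + 14.4% = 41.9%.
Duty = £130,436.02 × 41.9% = £54,652.69.
Total = £0.00 + £39,098.24 + £54,652.69 = £93,750.93.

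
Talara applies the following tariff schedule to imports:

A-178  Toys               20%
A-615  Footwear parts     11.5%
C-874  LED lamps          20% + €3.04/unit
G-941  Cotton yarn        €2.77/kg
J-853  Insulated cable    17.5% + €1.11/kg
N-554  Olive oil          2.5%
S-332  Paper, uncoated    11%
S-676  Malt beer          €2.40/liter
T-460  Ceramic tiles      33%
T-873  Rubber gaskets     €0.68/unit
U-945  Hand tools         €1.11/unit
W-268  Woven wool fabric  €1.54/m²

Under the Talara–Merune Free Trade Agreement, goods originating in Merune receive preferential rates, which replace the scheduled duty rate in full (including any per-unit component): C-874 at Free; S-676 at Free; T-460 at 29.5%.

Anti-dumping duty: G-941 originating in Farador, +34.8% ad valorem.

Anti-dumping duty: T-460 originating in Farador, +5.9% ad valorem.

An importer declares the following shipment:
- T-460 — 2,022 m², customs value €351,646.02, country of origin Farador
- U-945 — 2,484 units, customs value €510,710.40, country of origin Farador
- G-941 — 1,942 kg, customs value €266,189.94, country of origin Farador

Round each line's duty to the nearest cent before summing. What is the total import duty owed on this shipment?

Line 1 (T-460, Farador, 2,022 m², €351,646.02):
Base rate for T-460 is 33%.
T-460 has an FTA preferential rate, but origin Farador is not Merune; base rate stands.
Additional duty on T-460 from Farador: +5.9%. Applied ad valorem rate: 33% + 5.9% = 38.9%.
Duty = €351,646.02 × 38.9% = €136,790.30.
Line 2 (U-945, Farador, 2,484 units, €510,710.40):
Base rate for U-945 is €1.11/unit.
Duty = 2,484 × €1.11 = €2,757.24.
Line 3 (G-941, Farador, 1,942 kg, €266,189.94):
Base rate for G-941 is €2.77/kg.
Additional duty on G-941 from Farador: +34.8% ad valorem. Applied ad valorem rate = 34.8%.
Duty = €266,189.94 × 34.8% + 1,942 × €2.77 = €98,013.44.
Total = €136,790.30 + €2,757.24 + €98,013.44 = €237,560.98.

€237,560.98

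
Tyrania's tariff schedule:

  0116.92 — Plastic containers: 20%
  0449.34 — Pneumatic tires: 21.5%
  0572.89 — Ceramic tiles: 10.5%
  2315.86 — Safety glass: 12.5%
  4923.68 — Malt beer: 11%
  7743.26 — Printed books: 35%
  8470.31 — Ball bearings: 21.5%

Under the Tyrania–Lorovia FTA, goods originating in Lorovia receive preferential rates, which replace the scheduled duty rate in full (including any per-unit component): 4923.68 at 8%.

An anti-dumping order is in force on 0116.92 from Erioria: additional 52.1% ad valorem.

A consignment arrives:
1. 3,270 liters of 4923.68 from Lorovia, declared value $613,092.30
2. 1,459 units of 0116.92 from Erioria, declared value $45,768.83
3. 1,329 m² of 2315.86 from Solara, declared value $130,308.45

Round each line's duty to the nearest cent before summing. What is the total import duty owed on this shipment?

$98,335.27

Line 1 (4923.68, Lorovia, 3,270 liters, $613,092.30):
Base rate for 4923.68 is 11%.
Origin Lorovia qualifies under the Tyrania–Lorovia agreement and 4923.68 is covered: preferential rate 8% applies instead.
Duty = $613,092.30 × 8% = $49,047.38.
Line 2 (0116.92, Erioria, 1,459 units, $45,768.83):
Base rate for 0116.92 is 20%.
Additional duty on 0116.92 from Erioria: +52.1%. Applied ad valorem rate: 20% + 52.1% = 72.1%.
Duty = $45,768.83 × 72.1% = $32,999.33.
Line 3 (2315.86, Solara, 1,329 m², $130,308.45):
Base rate for 2315.86 is 12.5%.
Duty = $130,308.45 × 12.5% = $16,288.56.
Total = $49,047.38 + $32,999.33 + $16,288.56 = $98,335.27.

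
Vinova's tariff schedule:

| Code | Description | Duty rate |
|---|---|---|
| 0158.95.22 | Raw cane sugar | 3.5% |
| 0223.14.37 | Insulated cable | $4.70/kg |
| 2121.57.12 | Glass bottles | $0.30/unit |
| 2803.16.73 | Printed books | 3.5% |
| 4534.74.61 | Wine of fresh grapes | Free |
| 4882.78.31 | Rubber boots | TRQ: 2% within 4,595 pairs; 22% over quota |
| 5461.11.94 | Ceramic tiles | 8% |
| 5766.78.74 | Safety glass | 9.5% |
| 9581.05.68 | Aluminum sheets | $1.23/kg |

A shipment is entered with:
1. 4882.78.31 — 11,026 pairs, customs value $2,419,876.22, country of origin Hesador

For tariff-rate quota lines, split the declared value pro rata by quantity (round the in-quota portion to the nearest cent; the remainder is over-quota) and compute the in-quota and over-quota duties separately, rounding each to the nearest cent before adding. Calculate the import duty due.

Line 1 (4882.78.31, Hesador, 11,026 pairs, $2,419,876.22):
Code 4882.78.31 is under a tariff-rate quota (threshold 4,595 pairs). In-quota: 4,595 pairs at 2%; over-quota: 6,431 pairs at 22%.
Pro-rata value split: in-quota = $2,419,876.22 × 4,595/11,026 = $1,008,464.65; over-quota = $2,419,876.22 − $1,008,464.65 = $1,411,411.57.
In-quota duty = $1,008,464.65 × 2% = $20,169.29. Over-quota duty = $1,411,411.57 × 22% = $310,510.55.
Line duty = $20,169.29 + $310,510.55 = $330,679.84.

$330,679.84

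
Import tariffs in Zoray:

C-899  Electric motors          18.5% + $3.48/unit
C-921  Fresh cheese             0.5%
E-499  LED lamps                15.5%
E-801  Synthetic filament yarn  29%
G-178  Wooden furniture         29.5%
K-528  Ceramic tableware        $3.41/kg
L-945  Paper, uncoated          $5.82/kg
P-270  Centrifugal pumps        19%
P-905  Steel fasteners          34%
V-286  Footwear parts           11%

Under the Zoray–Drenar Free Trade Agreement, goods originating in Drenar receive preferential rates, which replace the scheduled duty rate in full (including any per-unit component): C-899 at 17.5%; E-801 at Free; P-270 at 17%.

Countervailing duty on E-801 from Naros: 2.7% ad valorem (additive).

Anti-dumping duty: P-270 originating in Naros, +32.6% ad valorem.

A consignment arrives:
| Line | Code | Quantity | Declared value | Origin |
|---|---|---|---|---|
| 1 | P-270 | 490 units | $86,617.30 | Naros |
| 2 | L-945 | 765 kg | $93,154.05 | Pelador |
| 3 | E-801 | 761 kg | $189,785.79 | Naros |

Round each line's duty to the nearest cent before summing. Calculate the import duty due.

Line 1 (P-270, Naros, 490 units, $86,617.30):
Base rate for P-270 is 19%.
P-270 has an FTA preferential rate, but origin Naros is not Drenar; base rate stands.
Additional duty on P-270 from Naros: +32.6%. Applied ad valorem rate: 19% + 32.6% = 51.6%.
Duty = $86,617.30 × 51.6% = $44,694.53.
Line 2 (L-945, Pelador, 765 kg, $93,154.05):
Base rate for L-945 is $5.82/kg.
Duty = 765 × $5.82 = $4,452.30.
Line 3 (E-801, Naros, 761 kg, $189,785.79):
Base rate for E-801 is 29%.
E-801 has an FTA preferential rate, but origin Naros is not Drenar; base rate stands.
Additional duty on E-801 from Naros: +2.7%. Applied ad valorem rate: 29% + 2.7% = 31.7%.
Duty = $189,785.79 × 31.7% = $60,162.10.
Total = $44,694.53 + $4,452.30 + $60,162.10 = $109,308.93.

$109,308.93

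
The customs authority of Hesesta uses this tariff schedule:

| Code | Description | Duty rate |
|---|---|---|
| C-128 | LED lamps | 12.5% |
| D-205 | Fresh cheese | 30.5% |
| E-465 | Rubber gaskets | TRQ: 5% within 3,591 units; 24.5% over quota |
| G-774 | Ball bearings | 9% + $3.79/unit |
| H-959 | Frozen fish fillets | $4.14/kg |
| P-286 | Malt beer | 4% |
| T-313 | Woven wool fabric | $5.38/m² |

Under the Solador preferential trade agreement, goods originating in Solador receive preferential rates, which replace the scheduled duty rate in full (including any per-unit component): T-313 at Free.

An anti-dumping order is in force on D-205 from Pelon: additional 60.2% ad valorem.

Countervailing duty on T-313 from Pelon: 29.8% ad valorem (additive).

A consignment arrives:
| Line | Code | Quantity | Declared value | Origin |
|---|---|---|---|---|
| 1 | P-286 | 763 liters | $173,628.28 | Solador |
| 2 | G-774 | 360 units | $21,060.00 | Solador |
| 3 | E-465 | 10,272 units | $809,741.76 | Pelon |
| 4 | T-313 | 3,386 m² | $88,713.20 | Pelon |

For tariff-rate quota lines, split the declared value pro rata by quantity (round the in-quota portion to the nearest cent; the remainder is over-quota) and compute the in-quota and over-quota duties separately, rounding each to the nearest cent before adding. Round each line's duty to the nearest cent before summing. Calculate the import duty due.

$198,044.56

Line 1 (P-286, Solador, 763 liters, $173,628.28):
Base rate for P-286 is 4%.
Origin Solador is the FTA partner but P-286 is not on the preference list; base rate stands.
Duty = $173,628.28 × 4% = $6,945.13.
Line 2 (G-774, Solador, 360 units, $21,060.00):
Base rate for G-774 is 9% + $3.79/unit.
Origin Solador is the FTA partner but G-774 is not on the preference list; base rate stands.
Duty = $21,060.00 × 9% + 360 × $3.79 = $3,259.80.
Line 3 (E-465, Pelon, 10,272 units, $809,741.76):
Code E-465 is under a tariff-rate quota (threshold 3,591 units). In-quota: 3,591 units at 5%; over-quota: 6,681 units at 24.5%.
Pro-rata value split: in-quota = $809,741.76 × 3,591/10,272 = $283,078.53; over-quota = $809,741.76 − $283,078.53 = $526,663.23.
In-quota duty = $283,078.53 × 5% = $14,153.93. Over-quota duty = $526,663.23 × 24.5% = $129,032.49.
Line duty = $14,153.93 + $129,032.49 = $143,186.42.
Line 4 (T-313, Pelon, 3,386 m², $88,713.20):
Base rate for T-313 is $5.38/m².
T-313 has an FTA preferential rate, but origin Pelon is not Solador; base rate stands.
Additional duty on T-313 from Pelon: +29.8% ad valorem. Applied ad valorem rate = 29.8%.
Duty = $88,713.20 × 29.8% + 3,386 × $5.38 = $44,653.21.
Total = $6,945.13 + $3,259.80 + $143,186.42 + $44,653.21 = $198,044.56.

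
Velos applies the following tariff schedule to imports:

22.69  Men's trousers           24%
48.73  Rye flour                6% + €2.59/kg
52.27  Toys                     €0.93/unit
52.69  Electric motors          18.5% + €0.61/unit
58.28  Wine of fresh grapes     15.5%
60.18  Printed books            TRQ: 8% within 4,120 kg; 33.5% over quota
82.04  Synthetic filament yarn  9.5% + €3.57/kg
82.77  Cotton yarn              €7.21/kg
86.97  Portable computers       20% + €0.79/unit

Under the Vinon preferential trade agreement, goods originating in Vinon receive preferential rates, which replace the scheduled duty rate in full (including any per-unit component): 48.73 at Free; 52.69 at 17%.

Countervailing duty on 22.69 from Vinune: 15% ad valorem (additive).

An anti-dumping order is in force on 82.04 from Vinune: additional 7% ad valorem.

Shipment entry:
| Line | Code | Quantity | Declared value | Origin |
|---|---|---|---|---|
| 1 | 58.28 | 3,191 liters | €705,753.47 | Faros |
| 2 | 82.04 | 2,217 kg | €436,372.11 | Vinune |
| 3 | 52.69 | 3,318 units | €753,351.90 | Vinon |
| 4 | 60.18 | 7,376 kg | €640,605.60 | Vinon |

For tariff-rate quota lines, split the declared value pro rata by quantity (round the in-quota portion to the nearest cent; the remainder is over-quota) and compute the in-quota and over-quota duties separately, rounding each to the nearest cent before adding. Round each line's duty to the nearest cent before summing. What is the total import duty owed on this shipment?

Line 1 (58.28, Faros, 3,191 liters, €705,753.47):
Base rate for 58.28 is 15.5%.
Duty = €705,753.47 × 15.5% = €109,391.79.
Line 2 (82.04, Vinune, 2,217 kg, €436,372.11):
Base rate for 82.04 is 9.5% + €3.57/kg.
Additional duty on 82.04 from Vinune: +7%. Applied ad valorem rate: 9.5% + 7% = 16.5%.
Duty = €436,372.11 × 16.5% + 2,217 × €3.57 = €79,916.09.
Line 3 (52.69, Vinon, 3,318 units, €753,351.90):
Base rate for 52.69 is 18.5% + €0.61/unit.
Origin Vinon qualifies under the Velos–Vinon agreement and 52.69 is covered: preferential rate 17% applies instead.
Duty = €753,351.90 × 17% = €128,069.82.
Line 4 (60.18, Vinon, 7,376 kg, €640,605.60):
Code 60.18 is under a tariff-rate quota (threshold 4,120 kg). In-quota: 4,120 kg at 8%; over-quota: 3,256 kg at 33.5%.
Pro-rata value split: in-quota = €640,605.60 × 4,120/7,376 = €357,822.00; over-quota = €640,605.60 − €357,822.00 = €282,783.60.
In-quota duty = €357,822.00 × 8% = €28,625.76. Over-quota duty = €282,783.60 × 33.5% = €94,732.51.
Line duty = €28,625.76 + €94,732.51 = €123,358.27.
Total = €109,391.79 + €79,916.09 + €128,069.82 + €123,358.27 = €440,735.97.

€440,735.97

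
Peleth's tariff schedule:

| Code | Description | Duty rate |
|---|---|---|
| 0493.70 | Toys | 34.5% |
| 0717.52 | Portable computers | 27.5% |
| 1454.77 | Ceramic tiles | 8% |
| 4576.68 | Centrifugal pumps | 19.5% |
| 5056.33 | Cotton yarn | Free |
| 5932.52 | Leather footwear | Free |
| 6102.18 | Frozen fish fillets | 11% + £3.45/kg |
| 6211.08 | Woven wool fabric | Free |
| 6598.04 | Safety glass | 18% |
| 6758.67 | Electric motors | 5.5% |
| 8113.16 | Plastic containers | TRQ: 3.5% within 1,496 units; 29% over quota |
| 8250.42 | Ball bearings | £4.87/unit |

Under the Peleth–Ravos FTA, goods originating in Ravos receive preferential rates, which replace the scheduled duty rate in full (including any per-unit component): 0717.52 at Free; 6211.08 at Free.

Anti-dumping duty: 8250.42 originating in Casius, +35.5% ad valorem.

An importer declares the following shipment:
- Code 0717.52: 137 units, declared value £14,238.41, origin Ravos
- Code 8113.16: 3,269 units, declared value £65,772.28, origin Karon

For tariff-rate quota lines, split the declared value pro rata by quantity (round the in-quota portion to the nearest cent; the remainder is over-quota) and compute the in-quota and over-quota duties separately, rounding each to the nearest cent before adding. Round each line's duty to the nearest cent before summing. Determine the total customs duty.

Line 1 (0717.52, Ravos, 137 units, £14,238.41):
Base rate for 0717.52 is 27.5%.
Origin Ravos qualifies under the Peleth–Ravos agreement and 0717.52 is covered: preferential rate Free applies instead.
Duty = £14,238.41 × 0% = £0.00.
Line 2 (8113.16, Karon, 3,269 units, £65,772.28):
Code 8113.16 is under a tariff-rate quota (threshold 1,496 units). In-quota: 1,496 units at 3.5%; over-quota: 1,773 units at 29%.
Pro-rata value split: in-quota = £65,772.28 × 1,496/3,269 = £30,099.52; over-quota = £65,772.28 − £30,099.52 = £35,672.76.
In-quota duty = £30,099.52 × 3.5% = £1,053.48. Over-quota duty = £35,672.76 × 29% = £10,345.10.
Line duty = £1,053.48 + £10,345.10 = £11,398.58.
Total = £0.00 + £11,398.58 = £11,398.58.

£11,398.58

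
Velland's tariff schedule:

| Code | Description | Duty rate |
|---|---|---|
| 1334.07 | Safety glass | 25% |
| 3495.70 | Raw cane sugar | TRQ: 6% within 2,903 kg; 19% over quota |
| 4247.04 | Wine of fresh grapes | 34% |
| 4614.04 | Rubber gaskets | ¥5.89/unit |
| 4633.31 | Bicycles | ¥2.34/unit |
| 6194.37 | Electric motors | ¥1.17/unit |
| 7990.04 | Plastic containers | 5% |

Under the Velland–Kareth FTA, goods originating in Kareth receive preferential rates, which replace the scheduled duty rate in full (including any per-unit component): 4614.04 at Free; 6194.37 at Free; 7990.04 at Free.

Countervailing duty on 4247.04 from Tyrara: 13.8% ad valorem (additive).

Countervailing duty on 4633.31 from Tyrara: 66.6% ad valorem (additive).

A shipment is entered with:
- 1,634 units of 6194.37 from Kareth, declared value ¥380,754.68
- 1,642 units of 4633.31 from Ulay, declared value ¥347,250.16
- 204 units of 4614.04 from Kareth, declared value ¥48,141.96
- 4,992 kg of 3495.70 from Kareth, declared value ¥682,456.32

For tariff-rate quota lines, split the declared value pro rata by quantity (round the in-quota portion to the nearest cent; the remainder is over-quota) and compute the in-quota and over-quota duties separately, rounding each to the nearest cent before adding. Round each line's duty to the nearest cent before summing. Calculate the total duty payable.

¥81,916.00

Line 1 (6194.37, Kareth, 1,634 units, ¥380,754.68):
Base rate for 6194.37 is ¥1.17/unit.
Origin Kareth qualifies under the Velland–Kareth agreement and 6194.37 is covered: preferential rate Free applies instead.
Duty = ¥380,754.68 × 0% = ¥0.00.
Line 2 (4633.31, Ulay, 1,642 units, ¥347,250.16):
Base rate for 4633.31 is ¥2.34/unit.
The additional-duty order on 4633.31 targets Tyrara, not Ulay; it does not apply.
Duty = 1,642 × ¥2.34 = ¥3,842.28.
Line 3 (4614.04, Kareth, 204 units, ¥48,141.96):
Base rate for 4614.04 is ¥5.89/unit.
Origin Kareth qualifies under the Velland–Kareth agreement and 4614.04 is covered: preferential rate Free applies instead.
Duty = ¥48,141.96 × 0% = ¥0.00.
Line 4 (3495.70, Kareth, 4,992 kg, ¥682,456.32):
Code 3495.70 is under a tariff-rate quota (threshold 2,903 kg). In-quota: 2,903 kg at 6%; over-quota: 2,089 kg at 19%.
Pro-rata value split: in-quota = ¥682,456.32 × 2,903/4,992 = ¥396,869.13; over-quota = ¥682,456.32 − ¥396,869.13 = ¥285,587.19.
In-quota duty = ¥396,869.13 × 6% = ¥23,812.15. Over-quota duty = ¥285,587.19 × 19% = ¥54,261.57.
Line duty = ¥23,812.15 + ¥54,261.57 = ¥78,073.72.
Total = ¥0.00 + ¥3,842.28 + ¥0.00 + ¥78,073.72 = ¥81,916.00.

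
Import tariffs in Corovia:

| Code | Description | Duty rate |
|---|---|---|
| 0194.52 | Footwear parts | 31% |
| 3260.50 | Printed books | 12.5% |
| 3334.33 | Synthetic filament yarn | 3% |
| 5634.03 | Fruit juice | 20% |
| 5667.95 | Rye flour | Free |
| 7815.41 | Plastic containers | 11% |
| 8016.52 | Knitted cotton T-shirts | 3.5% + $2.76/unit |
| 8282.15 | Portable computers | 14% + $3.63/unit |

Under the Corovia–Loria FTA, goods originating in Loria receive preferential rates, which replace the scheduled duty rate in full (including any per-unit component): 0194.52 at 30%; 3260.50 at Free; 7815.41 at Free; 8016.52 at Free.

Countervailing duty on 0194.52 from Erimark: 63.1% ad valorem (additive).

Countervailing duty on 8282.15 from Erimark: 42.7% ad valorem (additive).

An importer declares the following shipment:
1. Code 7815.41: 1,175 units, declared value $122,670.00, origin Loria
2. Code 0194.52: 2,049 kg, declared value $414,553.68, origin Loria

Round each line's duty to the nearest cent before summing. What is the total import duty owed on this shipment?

Line 1 (7815.41, Loria, 1,175 units, $122,670.00):
Base rate for 7815.41 is 11%.
Origin Loria qualifies under the Corovia–Loria agreement and 7815.41 is covered: preferential rate Free applies instead.
Duty = $122,670.00 × 0% = $0.00.
Line 2 (0194.52, Loria, 2,049 kg, $414,553.68):
Base rate for 0194.52 is 31%.
Origin Loria qualifies under the Corovia–Loria agreement and 0194.52 is covered: preferential rate 30% applies instead.
The additional-duty order on 0194.52 targets Erimark, not Loria; it does not apply.
Duty = $414,553.68 × 30% = $124,366.10.
Total = $0.00 + $124,366.10 = $124,366.10.

$124,366.10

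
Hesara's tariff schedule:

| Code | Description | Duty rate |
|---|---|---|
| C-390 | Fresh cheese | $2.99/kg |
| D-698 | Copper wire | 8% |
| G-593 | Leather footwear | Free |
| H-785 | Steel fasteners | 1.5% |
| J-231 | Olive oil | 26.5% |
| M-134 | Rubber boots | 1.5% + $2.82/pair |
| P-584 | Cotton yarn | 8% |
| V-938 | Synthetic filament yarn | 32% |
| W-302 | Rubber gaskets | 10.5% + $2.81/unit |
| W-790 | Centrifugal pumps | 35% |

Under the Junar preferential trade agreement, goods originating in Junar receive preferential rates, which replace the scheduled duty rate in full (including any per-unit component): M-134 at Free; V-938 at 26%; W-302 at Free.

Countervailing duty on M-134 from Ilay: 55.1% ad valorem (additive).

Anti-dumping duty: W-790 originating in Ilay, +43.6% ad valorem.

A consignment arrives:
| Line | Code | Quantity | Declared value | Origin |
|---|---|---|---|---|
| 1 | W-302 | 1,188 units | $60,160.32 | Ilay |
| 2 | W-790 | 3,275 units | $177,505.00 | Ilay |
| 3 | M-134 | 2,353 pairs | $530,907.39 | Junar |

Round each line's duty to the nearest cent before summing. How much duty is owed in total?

$149,174.04

Line 1 (W-302, Ilay, 1,188 units, $60,160.32):
Base rate for W-302 is 10.5% + $2.81/unit.
W-302 has an FTA preferential rate, but origin Ilay is not Junar; base rate stands.
Duty = $60,160.32 × 10.5% + 1,188 × $2.81 = $9,655.11.
Line 2 (W-790, Ilay, 3,275 units, $177,505.00):
Base rate for W-790 is 35%.
Additional duty on W-790 from Ilay: +43.6%. Applied ad valorem rate: 35% + 43.6% = 78.6%.
Duty = $177,505.00 × 78.6% = $139,518.93.
Line 3 (M-134, Junar, 2,353 pairs, $530,907.39):
Base rate for M-134 is 1.5% + $2.82/pair.
Origin Junar qualifies under the Hesara–Junar agreement and M-134 is covered: preferential rate Free applies instead.
The additional-duty order on M-134 targets Ilay, not Junar; it does not apply.
Duty = $530,907.39 × 0% = $0.00.
Total = $9,655.11 + $139,518.93 + $0.00 = $149,174.04.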